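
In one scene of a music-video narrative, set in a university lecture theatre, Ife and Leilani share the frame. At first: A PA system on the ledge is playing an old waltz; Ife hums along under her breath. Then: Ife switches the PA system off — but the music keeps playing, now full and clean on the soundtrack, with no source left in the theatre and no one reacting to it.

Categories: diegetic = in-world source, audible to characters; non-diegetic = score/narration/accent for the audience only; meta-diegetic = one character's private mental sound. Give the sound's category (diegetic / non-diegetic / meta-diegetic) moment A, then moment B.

diegetic, non-diegetic

Moment A: a PA system is a real in-scene source and Ife reacts to it → diegetic.
Moment B: there is no longer any in-world source and no one can hear it — it has become underscore → non-diegetic.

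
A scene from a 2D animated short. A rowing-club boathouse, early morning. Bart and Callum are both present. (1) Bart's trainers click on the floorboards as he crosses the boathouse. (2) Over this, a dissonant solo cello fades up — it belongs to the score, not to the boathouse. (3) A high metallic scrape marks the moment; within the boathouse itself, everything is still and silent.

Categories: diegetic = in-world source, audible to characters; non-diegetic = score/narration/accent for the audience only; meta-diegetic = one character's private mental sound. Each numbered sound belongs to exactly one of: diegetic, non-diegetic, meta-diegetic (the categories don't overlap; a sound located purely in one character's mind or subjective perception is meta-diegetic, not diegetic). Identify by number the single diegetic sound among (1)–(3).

1

Sound (1): it's the physical sound of Bart moving in the space, so diegetic.
(2) score with no on-screen or off-screen source; it exists for the audience alone → non-diegetic.
(3) an editorial stinger — it belongs to the cut, not the story world → non-diegetic.
Only (1) is diegetic.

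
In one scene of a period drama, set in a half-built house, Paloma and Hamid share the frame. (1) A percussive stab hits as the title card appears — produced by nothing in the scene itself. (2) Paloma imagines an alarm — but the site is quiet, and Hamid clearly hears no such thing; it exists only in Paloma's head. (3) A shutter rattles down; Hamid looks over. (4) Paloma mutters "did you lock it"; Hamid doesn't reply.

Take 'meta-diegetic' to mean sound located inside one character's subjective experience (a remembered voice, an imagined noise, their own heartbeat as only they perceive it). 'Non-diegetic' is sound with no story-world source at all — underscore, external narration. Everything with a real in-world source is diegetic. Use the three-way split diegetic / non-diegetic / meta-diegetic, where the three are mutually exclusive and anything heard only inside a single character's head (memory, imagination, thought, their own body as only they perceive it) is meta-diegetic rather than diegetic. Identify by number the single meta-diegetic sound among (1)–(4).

2

Sound (1): an editorial stinger — it belongs to the cut, not the story world, so non-diegetic.
(2) the sound is imagined by Paloma; nothing in the story world is producing it and Hamid can't hear it → meta-diegetic.
(3) is diegetic: a shutter is a real object/event in the scene's world.
(4) Paloma is a character speaking aloud in the scene → diegetic.
Only (2) is meta-diegetic.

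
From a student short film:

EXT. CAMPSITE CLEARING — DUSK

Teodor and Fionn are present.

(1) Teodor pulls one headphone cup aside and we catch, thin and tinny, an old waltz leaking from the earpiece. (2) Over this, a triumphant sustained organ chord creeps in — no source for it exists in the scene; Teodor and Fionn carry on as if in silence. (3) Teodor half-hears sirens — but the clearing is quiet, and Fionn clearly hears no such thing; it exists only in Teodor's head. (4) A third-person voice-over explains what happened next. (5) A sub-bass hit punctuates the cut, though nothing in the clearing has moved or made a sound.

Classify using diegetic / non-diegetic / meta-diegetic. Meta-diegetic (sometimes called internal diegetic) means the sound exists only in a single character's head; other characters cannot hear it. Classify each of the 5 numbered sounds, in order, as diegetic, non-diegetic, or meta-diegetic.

diegetic, non-diegetic, meta-diegetic, non-diegetic, non-diegetic

(1) the earpiece is a real device on Teodor's head — source music → diegetic.
(2) score with no on-screen or off-screen source; it exists for the audience alone → non-diegetic.
(3) Teodor alone 'hears' it — an imagined sound, not present in the space → meta-diegetic.
(4) commentary laid over the scene from outside the fiction → non-diegetic.
(5) is non-diegetic: it's a sound-design accent with no in-world source; no one in the scene can hear it.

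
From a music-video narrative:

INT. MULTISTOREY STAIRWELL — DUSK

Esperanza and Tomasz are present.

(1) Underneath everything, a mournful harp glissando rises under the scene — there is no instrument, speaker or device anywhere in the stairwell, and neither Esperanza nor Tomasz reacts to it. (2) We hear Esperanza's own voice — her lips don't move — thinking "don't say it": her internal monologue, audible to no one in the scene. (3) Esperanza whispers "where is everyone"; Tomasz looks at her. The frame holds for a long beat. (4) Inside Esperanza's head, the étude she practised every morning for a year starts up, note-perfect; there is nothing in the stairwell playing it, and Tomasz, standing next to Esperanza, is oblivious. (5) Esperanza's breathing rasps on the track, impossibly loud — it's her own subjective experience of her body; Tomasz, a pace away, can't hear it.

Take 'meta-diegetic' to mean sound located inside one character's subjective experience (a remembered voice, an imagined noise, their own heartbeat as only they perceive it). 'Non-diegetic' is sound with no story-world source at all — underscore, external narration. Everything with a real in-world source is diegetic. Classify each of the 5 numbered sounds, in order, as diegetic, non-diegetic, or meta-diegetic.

non-diegetic, meta-diegetic, diegetic, meta-diegetic, meta-diegetic

(1) is non-diegetic: score with no on-screen or off-screen source; it exists for the audience alone.
(2) Esperanza's thought-voice: a private mental sound no other character can hear → meta-diegetic.
Sound (3): on-screen dialogue — Esperanza speaks and Tomasz is there to hear, so diegetic.
(4) remembered music, private to Esperanza — Tomasz is oblivious because it isn't in the room → meta-diegetic.
(5) is meta-diegetic: a subjective body sound — Esperanza's private perception, inaudible to Tomasz.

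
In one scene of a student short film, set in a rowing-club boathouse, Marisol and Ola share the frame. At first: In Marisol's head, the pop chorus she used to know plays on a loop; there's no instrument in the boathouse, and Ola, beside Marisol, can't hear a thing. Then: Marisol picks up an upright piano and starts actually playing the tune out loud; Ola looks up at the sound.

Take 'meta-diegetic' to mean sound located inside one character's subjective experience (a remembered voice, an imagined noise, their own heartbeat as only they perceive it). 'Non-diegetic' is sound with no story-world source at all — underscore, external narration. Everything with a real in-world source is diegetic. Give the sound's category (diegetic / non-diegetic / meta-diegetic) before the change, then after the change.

meta-diegetic, diegetic

Before the change: the tune exists only as Marisol's private memory; Ola can't hear it → meta-diegetic.
After the change: Marisol is now producing it live on an upright piano, in the room, and Ola hears it → diegetic.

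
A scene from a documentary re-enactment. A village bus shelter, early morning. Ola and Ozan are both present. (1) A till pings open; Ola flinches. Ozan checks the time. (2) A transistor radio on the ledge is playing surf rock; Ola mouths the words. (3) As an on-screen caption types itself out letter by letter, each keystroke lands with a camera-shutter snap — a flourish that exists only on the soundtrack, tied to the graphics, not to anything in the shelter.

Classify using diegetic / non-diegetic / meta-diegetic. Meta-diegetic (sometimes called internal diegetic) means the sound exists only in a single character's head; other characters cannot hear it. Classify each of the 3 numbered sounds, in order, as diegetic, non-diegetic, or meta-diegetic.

diegetic, diegetic, non-diegetic

Sound (1): an in-world source (a till); characters could hear it, so diegetic.
(2) source music from a transistor radio, which exists in the story world → diegetic.
(3) sound married to a title/caption — outside the diegesis by definition → non-diegetic.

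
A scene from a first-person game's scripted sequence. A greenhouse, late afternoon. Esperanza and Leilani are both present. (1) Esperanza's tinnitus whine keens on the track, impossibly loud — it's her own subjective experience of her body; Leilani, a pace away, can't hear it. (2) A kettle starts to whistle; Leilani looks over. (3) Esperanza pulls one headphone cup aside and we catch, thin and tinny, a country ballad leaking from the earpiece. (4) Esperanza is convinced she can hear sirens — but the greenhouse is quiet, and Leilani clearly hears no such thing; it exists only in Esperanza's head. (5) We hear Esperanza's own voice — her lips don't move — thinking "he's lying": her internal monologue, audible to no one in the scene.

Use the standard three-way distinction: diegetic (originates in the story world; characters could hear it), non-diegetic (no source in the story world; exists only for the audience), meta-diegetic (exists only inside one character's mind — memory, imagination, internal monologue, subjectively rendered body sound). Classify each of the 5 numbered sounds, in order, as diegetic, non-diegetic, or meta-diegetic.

meta-diegetic, diegetic, diegetic, meta-diegetic, meta-diegetic

(1) is meta-diegetic: point-of-audition from inside Esperanza's body; not a sound in the room.
Sound (2): the sound comes from a kettle physically present in the location, so diegetic.
(3) the headphones are an on-screen source → diegetic.
(4) the sound is imagined by Esperanza; nothing in the story world is producing it and Leilani can't hear it → meta-diegetic.
(5) internal monologue — inside Esperanza's mind, not spoken into the scene → meta-diegetic.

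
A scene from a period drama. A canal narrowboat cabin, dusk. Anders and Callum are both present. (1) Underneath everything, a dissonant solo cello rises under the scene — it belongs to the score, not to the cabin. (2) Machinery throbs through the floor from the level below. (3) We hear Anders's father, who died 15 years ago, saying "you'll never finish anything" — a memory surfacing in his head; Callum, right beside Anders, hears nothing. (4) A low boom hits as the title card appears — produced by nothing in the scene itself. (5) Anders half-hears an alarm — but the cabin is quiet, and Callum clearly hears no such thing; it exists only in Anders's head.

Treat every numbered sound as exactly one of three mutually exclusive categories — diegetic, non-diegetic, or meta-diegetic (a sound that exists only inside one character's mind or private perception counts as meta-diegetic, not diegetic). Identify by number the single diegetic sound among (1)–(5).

2

(1) is non-diegetic: it has no source in the story world and no character can hear it — it's underscore.
(2) is diegetic: ambient/room sound belonging to the story's physical space.
(3) a remembered line, private to Anders — not present in the room, not audible to Callum → meta-diegetic.
(4) it's a sound-design accent with no in-world source; no one in the scene can hear it → non-diegetic.
(5) subjective to Anders: the cabin is silent and Callum hears nothing → meta-diegetic.
Only (2) is diegetic.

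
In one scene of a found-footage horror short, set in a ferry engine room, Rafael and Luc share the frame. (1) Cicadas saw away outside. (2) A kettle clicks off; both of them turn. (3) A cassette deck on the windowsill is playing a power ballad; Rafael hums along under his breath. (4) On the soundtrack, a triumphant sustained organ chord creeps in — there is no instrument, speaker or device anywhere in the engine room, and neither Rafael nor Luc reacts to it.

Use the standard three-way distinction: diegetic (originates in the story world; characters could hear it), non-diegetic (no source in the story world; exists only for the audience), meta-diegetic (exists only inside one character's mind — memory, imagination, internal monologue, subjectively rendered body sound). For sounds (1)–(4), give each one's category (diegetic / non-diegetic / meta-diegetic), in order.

(1) it's the actual ambient sound of the location → diegetic.
(2) the sound comes from a kettle physically present in the location → diegetic.
(3) source music from a cassette deck, which exists in the story world → diegetic.
Sound (4): nothing in the engine room produces it and the characters don't hear it — pure soundtrack, so non-diegetic.

diegetic, diegetic, diegetic, non-diegetic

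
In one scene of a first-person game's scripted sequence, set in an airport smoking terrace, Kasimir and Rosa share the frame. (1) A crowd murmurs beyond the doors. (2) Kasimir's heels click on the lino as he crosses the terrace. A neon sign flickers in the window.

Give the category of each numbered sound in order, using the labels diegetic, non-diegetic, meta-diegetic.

Sound (1): a crowd is part of the location's real environment, so diegetic.
(2) is diegetic: Kasimir's footsteps are produced in the story world.

diegetic, diegetic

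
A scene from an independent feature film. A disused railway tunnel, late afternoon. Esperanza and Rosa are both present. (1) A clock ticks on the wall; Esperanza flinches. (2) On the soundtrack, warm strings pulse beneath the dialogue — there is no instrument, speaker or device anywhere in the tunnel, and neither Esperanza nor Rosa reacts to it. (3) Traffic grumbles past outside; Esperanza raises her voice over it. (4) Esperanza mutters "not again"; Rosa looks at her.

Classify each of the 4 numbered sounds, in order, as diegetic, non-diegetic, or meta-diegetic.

diegetic, non-diegetic, diegetic, diegetic

(1) a clock is a real object/event in the scene's world → diegetic.
(2) is non-diegetic: score with no on-screen or off-screen source; it exists for the audience alone.
(3) it's the actual ambient sound of the location → diegetic.
(4) is diegetic: on-screen dialogue — Esperanza speaks and Rosa is there to hear.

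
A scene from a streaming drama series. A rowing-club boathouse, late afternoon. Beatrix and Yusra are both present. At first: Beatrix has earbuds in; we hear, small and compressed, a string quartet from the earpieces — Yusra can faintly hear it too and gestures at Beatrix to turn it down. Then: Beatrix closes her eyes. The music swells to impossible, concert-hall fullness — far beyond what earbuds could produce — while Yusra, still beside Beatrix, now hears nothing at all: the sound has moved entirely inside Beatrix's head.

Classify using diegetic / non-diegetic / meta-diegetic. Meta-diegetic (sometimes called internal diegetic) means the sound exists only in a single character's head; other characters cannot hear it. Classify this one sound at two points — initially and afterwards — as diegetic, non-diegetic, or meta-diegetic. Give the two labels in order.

Initially: the earbuds are a physical source both characters can hear → diegetic.
Afterwards: the music now exists only as Beatrix's subjective experience; Yusra can no longer hear it → meta-diegetic.

diegetic, meta-diegetic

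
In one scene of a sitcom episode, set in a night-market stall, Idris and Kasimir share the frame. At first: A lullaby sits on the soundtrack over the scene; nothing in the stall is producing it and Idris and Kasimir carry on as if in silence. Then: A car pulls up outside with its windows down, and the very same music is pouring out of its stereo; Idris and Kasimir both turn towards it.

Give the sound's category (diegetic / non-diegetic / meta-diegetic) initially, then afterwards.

non-diegetic, diegetic

Initially: no in-world source exists and no character can hear it — underscore → non-diegetic.
Afterwards: the car stereo is now a real source in the story world and the characters hear it → diegetic.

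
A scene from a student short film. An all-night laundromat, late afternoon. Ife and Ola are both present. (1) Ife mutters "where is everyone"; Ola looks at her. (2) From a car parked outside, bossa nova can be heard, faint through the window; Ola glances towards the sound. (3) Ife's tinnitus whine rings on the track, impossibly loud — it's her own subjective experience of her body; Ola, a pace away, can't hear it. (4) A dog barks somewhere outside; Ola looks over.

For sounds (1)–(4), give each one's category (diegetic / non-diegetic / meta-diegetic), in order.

diegetic, diegetic, meta-diegetic, diegetic

(1) on-screen dialogue — Ife speaks and Ola is there to hear → diegetic.
Sound (2): off-screen diegetic: the source is out of frame but still in the story's space, so diegetic.
(3) is meta-diegetic: point-of-audition from inside Ife's body; not a sound in the room.
(4) an in-world source (a dog); characters could hear it → diegetic.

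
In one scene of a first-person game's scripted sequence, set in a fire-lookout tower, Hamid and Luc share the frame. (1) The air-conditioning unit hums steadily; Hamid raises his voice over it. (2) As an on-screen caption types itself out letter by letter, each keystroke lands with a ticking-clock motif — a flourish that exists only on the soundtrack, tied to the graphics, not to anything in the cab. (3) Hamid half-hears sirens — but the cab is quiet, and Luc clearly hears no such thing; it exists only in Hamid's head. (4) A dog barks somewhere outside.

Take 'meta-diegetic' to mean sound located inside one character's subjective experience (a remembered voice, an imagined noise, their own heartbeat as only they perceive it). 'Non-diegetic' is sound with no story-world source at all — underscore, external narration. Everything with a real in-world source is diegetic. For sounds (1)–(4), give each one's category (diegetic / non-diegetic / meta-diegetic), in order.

diegetic, non-diegetic, meta-diegetic, diegetic

(1) is diegetic: ambient/room sound belonging to the story's physical space.
Sound (2): it accompanies on-screen graphics, not anything inside the story world, so non-diegetic.
(3) the sound is imagined by Hamid; nothing in the story world is producing it and Luc can't hear it → meta-diegetic.
(4) the sound comes from a dog physically present in the location → diegetic.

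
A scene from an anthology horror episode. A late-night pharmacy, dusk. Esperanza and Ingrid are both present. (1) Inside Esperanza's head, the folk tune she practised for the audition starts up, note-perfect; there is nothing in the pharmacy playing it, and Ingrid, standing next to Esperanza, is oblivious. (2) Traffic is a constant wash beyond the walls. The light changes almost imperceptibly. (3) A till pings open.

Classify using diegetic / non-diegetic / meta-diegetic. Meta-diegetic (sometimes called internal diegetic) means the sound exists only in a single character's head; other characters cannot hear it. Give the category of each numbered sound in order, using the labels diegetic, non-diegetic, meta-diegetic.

meta-diegetic, diegetic, diegetic

(1) the music is a memory playing inside Esperanza's mind alone; no real-world source, Ingrid can't hear it → meta-diegetic.
(2) it's the actual ambient sound of the location → diegetic.
Sound (3): the sound comes from a till physically present in the location, so diegetic.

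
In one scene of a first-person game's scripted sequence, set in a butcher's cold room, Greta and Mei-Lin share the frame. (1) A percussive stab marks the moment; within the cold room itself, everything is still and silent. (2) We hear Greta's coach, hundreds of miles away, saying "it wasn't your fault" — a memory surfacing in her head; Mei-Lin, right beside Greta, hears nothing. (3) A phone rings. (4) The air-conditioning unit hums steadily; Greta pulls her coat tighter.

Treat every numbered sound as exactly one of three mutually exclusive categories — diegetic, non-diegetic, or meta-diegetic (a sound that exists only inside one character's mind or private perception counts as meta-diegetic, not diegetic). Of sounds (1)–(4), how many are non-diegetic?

1

(1) is non-diegetic: an editorial stinger — it belongs to the cut, not the story world.
(2) is meta-diegetic: the voice is a memory playing only inside Greta's mind; Mei-Lin can't hear it.
(3) is diegetic: an in-world source (a phone); characters could hear it.
(4) is diegetic: it's the actual ambient sound of the location.
Non-diegetic: (1) — that's 1.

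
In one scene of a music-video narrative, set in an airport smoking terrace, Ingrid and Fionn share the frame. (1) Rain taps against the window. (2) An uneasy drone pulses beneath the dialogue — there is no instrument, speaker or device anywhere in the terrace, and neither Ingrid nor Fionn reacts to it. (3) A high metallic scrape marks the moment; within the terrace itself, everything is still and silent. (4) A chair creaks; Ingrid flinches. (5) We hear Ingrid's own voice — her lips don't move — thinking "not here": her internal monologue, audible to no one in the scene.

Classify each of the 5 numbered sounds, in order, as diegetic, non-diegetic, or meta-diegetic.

(1) is diegetic: rain is part of the location's real environment.
(2) is non-diegetic: nothing in the terrace produces it and the characters don't hear it — pure soundtrack.
(3) is non-diegetic: nothing in the scene produces it; it's an accent added for the audience.
Sound (4): a chair is a real object/event in the scene's world, so diegetic.
(5) it's Ingrid's unspoken thought, heard only by the audience via her subjectivity → meta-diegetic.

diegetic, non-diegetic, non-diegetic, diegetic, meta-diegetic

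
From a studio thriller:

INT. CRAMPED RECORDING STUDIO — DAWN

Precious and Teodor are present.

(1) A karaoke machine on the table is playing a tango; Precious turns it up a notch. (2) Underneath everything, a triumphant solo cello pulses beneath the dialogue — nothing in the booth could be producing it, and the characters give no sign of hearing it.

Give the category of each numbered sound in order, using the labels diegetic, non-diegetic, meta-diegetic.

diegetic, non-diegetic

(1) is diegetic: a karaoke machine is a physical source in the scene and Precious reacts to it.
(2) it has no source in the story world and no character can hear it — it's underscore → non-diegetic.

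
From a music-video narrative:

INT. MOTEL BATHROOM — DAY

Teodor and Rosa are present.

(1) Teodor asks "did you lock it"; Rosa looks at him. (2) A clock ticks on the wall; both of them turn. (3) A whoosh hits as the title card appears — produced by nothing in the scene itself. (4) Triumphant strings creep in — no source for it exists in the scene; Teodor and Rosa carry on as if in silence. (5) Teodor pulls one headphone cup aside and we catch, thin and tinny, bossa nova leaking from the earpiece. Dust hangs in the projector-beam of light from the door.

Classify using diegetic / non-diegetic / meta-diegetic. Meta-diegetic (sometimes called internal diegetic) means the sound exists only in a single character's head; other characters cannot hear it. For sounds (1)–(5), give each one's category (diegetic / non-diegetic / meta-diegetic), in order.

diegetic, diegetic, non-diegetic, non-diegetic, diegetic

(1) spoken by a character present in the story world → diegetic.
(2) is diegetic: an in-world source (a clock); characters could hear it.
Sound (3): it's a sound-design accent with no in-world source; no one in the scene can hear it, so non-diegetic.
Sound (4): it has no source in the story world and no character can hear it — it's underscore, so non-diegetic.
Sound (5): the earpiece is a real device on Teodor's head — source music, so diegetic.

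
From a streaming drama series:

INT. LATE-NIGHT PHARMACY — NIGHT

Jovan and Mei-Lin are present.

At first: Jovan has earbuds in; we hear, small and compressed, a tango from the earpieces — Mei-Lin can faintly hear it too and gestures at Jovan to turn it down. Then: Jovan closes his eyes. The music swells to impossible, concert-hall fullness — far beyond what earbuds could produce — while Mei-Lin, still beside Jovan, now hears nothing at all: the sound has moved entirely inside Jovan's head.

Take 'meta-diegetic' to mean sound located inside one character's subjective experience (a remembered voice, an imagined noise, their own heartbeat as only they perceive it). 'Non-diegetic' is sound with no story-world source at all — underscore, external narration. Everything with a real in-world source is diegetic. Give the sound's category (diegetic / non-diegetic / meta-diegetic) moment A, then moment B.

diegetic, meta-diegetic

Moment A: the earbuds are a physical source both characters can hear → diegetic.
Moment B: the music now exists only as Jovan's subjective experience; Mei-Lin can no longer hear it → meta-diegetic.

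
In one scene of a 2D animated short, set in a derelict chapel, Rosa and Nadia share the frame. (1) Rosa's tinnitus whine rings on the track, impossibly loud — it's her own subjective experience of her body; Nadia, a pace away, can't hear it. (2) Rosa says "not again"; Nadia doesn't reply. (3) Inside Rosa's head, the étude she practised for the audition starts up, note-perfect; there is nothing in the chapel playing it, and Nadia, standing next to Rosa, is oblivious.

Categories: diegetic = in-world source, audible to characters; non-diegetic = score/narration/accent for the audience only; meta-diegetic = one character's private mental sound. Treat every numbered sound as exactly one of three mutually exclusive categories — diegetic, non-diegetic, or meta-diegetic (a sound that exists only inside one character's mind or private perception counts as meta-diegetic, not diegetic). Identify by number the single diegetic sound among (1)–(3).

2

Sound (1): a subjective body sound — Rosa's private perception, inaudible to Nadia, so meta-diegetic.
(2) is diegetic: on-screen dialogue — Rosa speaks and Nadia is there to hear.
(3) the music is a memory playing inside Rosa's mind alone; no real-world source, Nadia can't hear it → meta-diegetic.
Only (2) is diegetic.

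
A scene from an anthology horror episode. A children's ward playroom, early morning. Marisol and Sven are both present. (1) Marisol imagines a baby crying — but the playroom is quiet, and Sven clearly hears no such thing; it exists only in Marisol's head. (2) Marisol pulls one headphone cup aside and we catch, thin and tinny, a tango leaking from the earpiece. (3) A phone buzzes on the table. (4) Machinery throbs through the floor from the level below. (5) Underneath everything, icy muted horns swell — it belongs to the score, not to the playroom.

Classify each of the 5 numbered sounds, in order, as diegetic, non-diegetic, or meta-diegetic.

(1) subjective to Marisol: the playroom is silent and Sven hears nothing → meta-diegetic.
(2) the headphones are an on-screen source → diegetic.
(3) is diegetic: a phone is a real object/event in the scene's world.
(4) is diegetic: it's the actual ambient sound of the location.
Sound (5): it has no source in the story world and no character can hear it — it's underscore, so non-diegetic.

meta-diegetic, diegetic, diegetic, diegetic, non-diegetic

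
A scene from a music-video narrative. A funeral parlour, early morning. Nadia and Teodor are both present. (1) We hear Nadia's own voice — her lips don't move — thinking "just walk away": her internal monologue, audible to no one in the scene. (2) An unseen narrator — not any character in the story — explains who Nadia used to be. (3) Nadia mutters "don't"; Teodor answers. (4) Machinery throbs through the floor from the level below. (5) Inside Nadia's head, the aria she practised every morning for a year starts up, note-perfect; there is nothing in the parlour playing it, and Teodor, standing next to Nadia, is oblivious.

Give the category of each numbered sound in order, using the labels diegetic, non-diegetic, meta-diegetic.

(1) it's Nadia's unspoken thought, heard only by the audience via her subjectivity → meta-diegetic.
Sound (2): external voice-over — not a character, not heard by anyone in the scene, so non-diegetic.
(3) is diegetic: spoken by a character present in the story world.
Sound (4): ambient/room sound belonging to the story's physical space, so diegetic.
(5) is meta-diegetic: it lives in Nadia's subjectivity, not in the parlour.

meta-diegetic, non-diegetic, diegetic, diegetic, meta-diegetic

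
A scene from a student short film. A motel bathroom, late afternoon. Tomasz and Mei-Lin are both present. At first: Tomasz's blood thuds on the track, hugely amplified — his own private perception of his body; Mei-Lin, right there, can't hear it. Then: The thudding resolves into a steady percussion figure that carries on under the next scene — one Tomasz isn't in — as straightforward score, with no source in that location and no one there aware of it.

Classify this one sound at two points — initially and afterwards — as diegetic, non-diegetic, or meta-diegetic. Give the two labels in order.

meta-diegetic, non-diegetic

Initially: it's Tomasz's subjective body sound, inaudible to Mei-Lin → meta-diegetic.
Afterwards: detached from Tomasz and playing as sourceless score over a scene he isn't in — for the audience only → non-diegetic.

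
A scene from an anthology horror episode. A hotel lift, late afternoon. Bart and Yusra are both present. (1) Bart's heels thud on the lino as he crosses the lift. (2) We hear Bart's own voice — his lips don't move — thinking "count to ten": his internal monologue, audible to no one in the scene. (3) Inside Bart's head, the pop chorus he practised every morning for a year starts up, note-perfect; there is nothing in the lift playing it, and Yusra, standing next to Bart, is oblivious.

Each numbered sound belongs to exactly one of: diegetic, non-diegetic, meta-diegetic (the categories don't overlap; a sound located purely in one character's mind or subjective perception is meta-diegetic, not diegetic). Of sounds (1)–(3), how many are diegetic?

1

(1) Bart's footsteps are produced in the story world → diegetic.
(2) is meta-diegetic: internal monologue — inside Bart's mind, not spoken into the scene.
Sound (3): the music is a memory playing inside Bart's mind alone; no real-world source, Yusra can't hear it, so meta-diegetic.
So 1 of the 3 is diegetic: (1).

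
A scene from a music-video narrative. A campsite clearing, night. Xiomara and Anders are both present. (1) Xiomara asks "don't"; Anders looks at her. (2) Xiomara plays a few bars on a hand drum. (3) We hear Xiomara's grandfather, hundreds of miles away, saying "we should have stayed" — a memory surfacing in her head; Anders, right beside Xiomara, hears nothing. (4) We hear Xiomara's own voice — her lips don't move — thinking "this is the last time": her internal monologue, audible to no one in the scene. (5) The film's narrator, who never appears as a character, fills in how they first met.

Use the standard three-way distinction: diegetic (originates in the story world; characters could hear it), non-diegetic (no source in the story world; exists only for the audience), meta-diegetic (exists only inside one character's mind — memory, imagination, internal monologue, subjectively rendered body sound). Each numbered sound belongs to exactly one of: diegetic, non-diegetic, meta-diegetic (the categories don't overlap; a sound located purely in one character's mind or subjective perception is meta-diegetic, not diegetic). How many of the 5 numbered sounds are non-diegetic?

(1) on-screen dialogue — Xiomara speaks and Anders is there to hear → diegetic.
(2) the instrument and the performer are both in the scene → diegetic.
Sound (3): a remembered line, private to Xiomara — not present in the room, not audible to Anders, so meta-diegetic.
Sound (4): internal monologue — inside Xiomara's mind, not spoken into the scene, so meta-diegetic.
(5) is non-diegetic: the narrator exists outside the story world, addressing only the audience.
Non-diegetic: (5) — that's 1.

1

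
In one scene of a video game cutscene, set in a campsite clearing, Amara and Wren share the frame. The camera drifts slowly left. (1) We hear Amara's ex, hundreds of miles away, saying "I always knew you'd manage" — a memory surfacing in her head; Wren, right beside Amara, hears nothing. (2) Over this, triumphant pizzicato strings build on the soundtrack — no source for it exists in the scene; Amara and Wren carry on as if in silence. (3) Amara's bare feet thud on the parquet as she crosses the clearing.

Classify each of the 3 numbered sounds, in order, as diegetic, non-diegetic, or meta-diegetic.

(1) is meta-diegetic: a remembered line, private to Amara — not present in the room, not audible to Wren.
(2) score with no on-screen or off-screen source; it exists for the audience alone → non-diegetic.
Sound (3): Amara's footsteps are produced in the story world, so diegetic.

meta-diegetic, non-diegetic, diegetic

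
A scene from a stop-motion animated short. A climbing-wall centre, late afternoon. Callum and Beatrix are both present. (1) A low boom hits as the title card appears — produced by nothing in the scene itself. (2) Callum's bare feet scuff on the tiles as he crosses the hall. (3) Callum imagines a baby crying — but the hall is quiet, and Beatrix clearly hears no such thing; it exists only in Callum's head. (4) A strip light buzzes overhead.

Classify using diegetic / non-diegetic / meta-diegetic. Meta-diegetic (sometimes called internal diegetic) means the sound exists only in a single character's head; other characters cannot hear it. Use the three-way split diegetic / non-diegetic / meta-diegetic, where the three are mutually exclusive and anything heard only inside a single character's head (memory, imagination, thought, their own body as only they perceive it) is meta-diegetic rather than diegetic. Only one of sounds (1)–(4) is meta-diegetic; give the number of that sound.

3

(1) an editorial stinger — it belongs to the cut, not the story world → non-diegetic.
(2) a character's body making contact with the set — an in-world sound → diegetic.
(3) the sound is imagined by Callum; nothing in the story world is producing it and Beatrix can't hear it → meta-diegetic.
(4) is diegetic: it's the actual ambient sound of the location.
Only (3) is meta-diegetic.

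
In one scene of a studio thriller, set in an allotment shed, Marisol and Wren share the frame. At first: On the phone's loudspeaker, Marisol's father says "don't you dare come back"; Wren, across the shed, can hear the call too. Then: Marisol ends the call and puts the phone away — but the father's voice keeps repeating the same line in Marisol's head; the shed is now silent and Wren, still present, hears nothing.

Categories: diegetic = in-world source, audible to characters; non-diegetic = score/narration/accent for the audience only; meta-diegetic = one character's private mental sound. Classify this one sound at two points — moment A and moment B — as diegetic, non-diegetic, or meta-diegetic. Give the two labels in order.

Moment A: the loudspeaker is an in-world source; both Marisol and Wren hear the call → diegetic.
Moment B: with the phone off, the voice continues only as Marisol's private mental replay — Wren can't hear it → meta-diegetic.

diegetic, meta-diegetic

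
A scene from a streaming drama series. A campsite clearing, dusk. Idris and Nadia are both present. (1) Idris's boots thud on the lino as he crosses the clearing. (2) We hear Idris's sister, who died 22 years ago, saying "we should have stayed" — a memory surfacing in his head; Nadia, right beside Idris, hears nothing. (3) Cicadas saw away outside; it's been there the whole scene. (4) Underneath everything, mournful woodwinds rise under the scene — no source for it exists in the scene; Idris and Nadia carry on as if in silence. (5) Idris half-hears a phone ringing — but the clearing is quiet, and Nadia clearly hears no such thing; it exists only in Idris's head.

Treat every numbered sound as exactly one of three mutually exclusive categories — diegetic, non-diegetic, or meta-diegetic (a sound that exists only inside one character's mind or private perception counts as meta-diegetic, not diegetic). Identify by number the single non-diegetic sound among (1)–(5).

(1) a character's body making contact with the set — an in-world sound → diegetic.
(2) a remembered line, private to Idris — not present in the room, not audible to Nadia → meta-diegetic.
(3) ambient/room sound belonging to the story's physical space → diegetic.
(4) it has no source in the story world and no character can hear it — it's underscore → non-diegetic.
Sound (5): subjective to Idris: the clearing is silent and Nadia hears nothing, so meta-diegetic.
Only (4) is non-diegetic.

4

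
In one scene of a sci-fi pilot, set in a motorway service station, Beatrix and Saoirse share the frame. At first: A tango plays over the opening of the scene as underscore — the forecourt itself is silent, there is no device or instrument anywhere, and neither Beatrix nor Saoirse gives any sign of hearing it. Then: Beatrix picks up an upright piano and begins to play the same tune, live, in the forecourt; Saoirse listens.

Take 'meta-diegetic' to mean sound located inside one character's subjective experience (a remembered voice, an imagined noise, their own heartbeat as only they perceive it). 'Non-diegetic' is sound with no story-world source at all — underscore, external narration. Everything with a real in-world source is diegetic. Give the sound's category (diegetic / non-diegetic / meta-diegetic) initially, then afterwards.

non-diegetic, diegetic

Initially: no in-world source exists and no character can hear it — underscore → non-diegetic.
Afterwards: an upright piano is now a real source in the story world and the characters hear it → diegetic.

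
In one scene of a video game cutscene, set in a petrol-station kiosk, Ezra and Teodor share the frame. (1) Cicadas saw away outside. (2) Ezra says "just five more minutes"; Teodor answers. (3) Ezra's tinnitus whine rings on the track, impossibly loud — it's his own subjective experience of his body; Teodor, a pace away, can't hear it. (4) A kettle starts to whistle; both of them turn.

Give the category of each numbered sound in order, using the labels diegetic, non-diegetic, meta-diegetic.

(1) is diegetic: ambient/room sound belonging to the story's physical space.
(2) is diegetic: spoken by a character present in the story world.
(3) point-of-audition from inside Ezra's body; not a sound in the room → meta-diegetic.
(4) an in-world source (a kettle); characters could hear it → diegetic.

diegetic, diegetic, meta-diegetic, diegetic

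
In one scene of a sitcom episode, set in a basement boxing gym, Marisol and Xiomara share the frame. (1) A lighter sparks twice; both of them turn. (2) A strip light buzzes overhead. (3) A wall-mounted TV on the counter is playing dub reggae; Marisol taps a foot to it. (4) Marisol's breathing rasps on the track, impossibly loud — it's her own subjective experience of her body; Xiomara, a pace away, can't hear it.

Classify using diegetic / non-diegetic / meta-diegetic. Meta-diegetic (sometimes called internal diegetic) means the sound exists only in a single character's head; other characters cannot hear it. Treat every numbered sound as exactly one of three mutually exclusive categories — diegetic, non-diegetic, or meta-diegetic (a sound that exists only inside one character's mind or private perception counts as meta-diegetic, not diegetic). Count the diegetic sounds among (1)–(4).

3

Sound (1): the sound comes from a lighter physically present in the location, so diegetic.
(2) it's the actual ambient sound of the location → diegetic.
Sound (3): source music from a wall-mounted TV, which exists in the story world, so diegetic.
(4) point-of-audition from inside Marisol's body; not a sound in the room → meta-diegetic.
Diegetic: (1), (2), (3) — that's 3.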